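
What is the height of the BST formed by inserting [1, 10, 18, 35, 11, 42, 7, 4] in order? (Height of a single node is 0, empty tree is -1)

Insertion order: [1, 10, 18, 35, 11, 42, 7, 4]
Tree (level-order array): [1, None, 10, 7, 18, 4, None, 11, 35, None, None, None, None, None, 42]
Compute height bottom-up (empty subtree = -1):
  height(4) = 1 + max(-1, -1) = 0
  height(7) = 1 + max(0, -1) = 1
  height(11) = 1 + max(-1, -1) = 0
  height(42) = 1 + max(-1, -1) = 0
  height(35) = 1 + max(-1, 0) = 1
  height(18) = 1 + max(0, 1) = 2
  height(10) = 1 + max(1, 2) = 3
  height(1) = 1 + max(-1, 3) = 4
Height = 4


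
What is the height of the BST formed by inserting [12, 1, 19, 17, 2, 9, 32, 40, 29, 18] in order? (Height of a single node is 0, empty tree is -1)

Insertion order: [12, 1, 19, 17, 2, 9, 32, 40, 29, 18]
Tree (level-order array): [12, 1, 19, None, 2, 17, 32, None, 9, None, 18, 29, 40]
Compute height bottom-up (empty subtree = -1):
  height(9) = 1 + max(-1, -1) = 0
  height(2) = 1 + max(-1, 0) = 1
  height(1) = 1 + max(-1, 1) = 2
  height(18) = 1 + max(-1, -1) = 0
  height(17) = 1 + max(-1, 0) = 1
  height(29) = 1 + max(-1, -1) = 0
  height(40) = 1 + max(-1, -1) = 0
  height(32) = 1 + max(0, 0) = 1
  height(19) = 1 + max(1, 1) = 2
  height(12) = 1 + max(2, 2) = 3
Height = 3


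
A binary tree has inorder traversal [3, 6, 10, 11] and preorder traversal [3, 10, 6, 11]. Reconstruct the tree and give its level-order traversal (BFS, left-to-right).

Inorder:  [3, 6, 10, 11]
Preorder: [3, 10, 6, 11]
Algorithm: preorder visits root first, so consume preorder in order;
for each root, split the current inorder slice at that value into
left-subtree inorder and right-subtree inorder, then recurse.
Recursive splits:
  root=3; inorder splits into left=[], right=[6, 10, 11]
  root=10; inorder splits into left=[6], right=[11]
  root=6; inorder splits into left=[], right=[]
  root=11; inorder splits into left=[], right=[]
Reconstructed level-order: [3, 10, 6, 11]


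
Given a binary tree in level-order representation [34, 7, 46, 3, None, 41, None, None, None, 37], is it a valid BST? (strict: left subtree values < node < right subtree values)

Level-order array: [34, 7, 46, 3, None, 41, None, None, None, 37]
Validate using subtree bounds (lo, hi): at each node, require lo < value < hi,
then recurse left with hi=value and right with lo=value.
Preorder trace (stopping at first violation):
  at node 34 with bounds (-inf, +inf): OK
  at node 7 with bounds (-inf, 34): OK
  at node 3 with bounds (-inf, 7): OK
  at node 46 with bounds (34, +inf): OK
  at node 41 with bounds (34, 46): OK
  at node 37 with bounds (34, 41): OK
No violation found at any node.
Result: Valid BST


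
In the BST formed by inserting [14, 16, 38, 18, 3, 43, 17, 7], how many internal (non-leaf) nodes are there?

Tree built from: [14, 16, 38, 18, 3, 43, 17, 7]
Tree (level-order array): [14, 3, 16, None, 7, None, 38, None, None, 18, 43, 17]
Rule: An internal node has at least one child.
Per-node child counts:
  node 14: 2 child(ren)
  node 3: 1 child(ren)
  node 7: 0 child(ren)
  node 16: 1 child(ren)
  node 38: 2 child(ren)
  node 18: 1 child(ren)
  node 17: 0 child(ren)
  node 43: 0 child(ren)
Matching nodes: [14, 3, 16, 38, 18]
Count of internal (non-leaf) nodes: 5


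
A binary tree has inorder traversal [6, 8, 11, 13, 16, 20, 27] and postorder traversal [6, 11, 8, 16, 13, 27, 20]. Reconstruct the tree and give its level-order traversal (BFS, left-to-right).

Inorder:   [6, 8, 11, 13, 16, 20, 27]
Postorder: [6, 11, 8, 16, 13, 27, 20]
Algorithm: postorder visits root last, so walk postorder right-to-left;
each value is the root of the current inorder slice — split it at that
value, recurse on the right subtree first, then the left.
Recursive splits:
  root=20; inorder splits into left=[6, 8, 11, 13, 16], right=[27]
  root=27; inorder splits into left=[], right=[]
  root=13; inorder splits into left=[6, 8, 11], right=[16]
  root=16; inorder splits into left=[], right=[]
  root=8; inorder splits into left=[6], right=[11]
  root=11; inorder splits into left=[], right=[]
  root=6; inorder splits into left=[], right=[]
Reconstructed level-order: [20, 13, 27, 8, 16, 6, 11]


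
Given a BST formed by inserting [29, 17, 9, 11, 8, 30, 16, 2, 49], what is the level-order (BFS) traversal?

Tree insertion order: [29, 17, 9, 11, 8, 30, 16, 2, 49]
Tree (level-order array): [29, 17, 30, 9, None, None, 49, 8, 11, None, None, 2, None, None, 16]
BFS from the root, enqueuing left then right child of each popped node:
  queue [29] -> pop 29, enqueue [17, 30], visited so far: [29]
  queue [17, 30] -> pop 17, enqueue [9], visited so far: [29, 17]
  queue [30, 9] -> pop 30, enqueue [49], visited so far: [29, 17, 30]
  queue [9, 49] -> pop 9, enqueue [8, 11], visited so far: [29, 17, 30, 9]
  queue [49, 8, 11] -> pop 49, enqueue [none], visited so far: [29, 17, 30, 9, 49]
  queue [8, 11] -> pop 8, enqueue [2], visited so far: [29, 17, 30, 9, 49, 8]
  queue [11, 2] -> pop 11, enqueue [16], visited so far: [29, 17, 30, 9, 49, 8, 11]
  queue [2, 16] -> pop 2, enqueue [none], visited so far: [29, 17, 30, 9, 49, 8, 11, 2]
  queue [16] -> pop 16, enqueue [none], visited so far: [29, 17, 30, 9, 49, 8, 11, 2, 16]
Result: [29, 17, 30, 9, 49, 8, 11, 2, 16]


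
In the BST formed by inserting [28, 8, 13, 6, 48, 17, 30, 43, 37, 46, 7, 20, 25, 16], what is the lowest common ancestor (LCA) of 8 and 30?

Tree insertion order: [28, 8, 13, 6, 48, 17, 30, 43, 37, 46, 7, 20, 25, 16]
Tree (level-order array): [28, 8, 48, 6, 13, 30, None, None, 7, None, 17, None, 43, None, None, 16, 20, 37, 46, None, None, None, 25]
In a BST, the LCA of p=8, q=30 is the first node v on the
root-to-leaf path with p <= v <= q (go left if both < v, right if both > v).
Walk from root:
  at 28: 8 <= 28 <= 30, this is the LCA
LCA = 28


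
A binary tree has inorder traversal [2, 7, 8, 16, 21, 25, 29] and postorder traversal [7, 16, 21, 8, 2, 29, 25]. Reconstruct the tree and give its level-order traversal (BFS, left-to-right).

Inorder:   [2, 7, 8, 16, 21, 25, 29]
Postorder: [7, 16, 21, 8, 2, 29, 25]
Algorithm: postorder visits root last, so walk postorder right-to-left;
each value is the root of the current inorder slice — split it at that
value, recurse on the right subtree first, then the left.
Recursive splits:
  root=25; inorder splits into left=[2, 7, 8, 16, 21], right=[29]
  root=29; inorder splits into left=[], right=[]
  root=2; inorder splits into left=[], right=[7, 8, 16, 21]
  root=8; inorder splits into left=[7], right=[16, 21]
  root=21; inorder splits into left=[16], right=[]
  root=16; inorder splits into left=[], right=[]
  root=7; inorder splits into left=[], right=[]
Reconstructed level-order: [25, 2, 29, 8, 7, 21, 16]


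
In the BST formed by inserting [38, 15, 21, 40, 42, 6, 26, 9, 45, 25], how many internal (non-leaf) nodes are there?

Tree built from: [38, 15, 21, 40, 42, 6, 26, 9, 45, 25]
Tree (level-order array): [38, 15, 40, 6, 21, None, 42, None, 9, None, 26, None, 45, None, None, 25]
Rule: An internal node has at least one child.
Per-node child counts:
  node 38: 2 child(ren)
  node 15: 2 child(ren)
  node 6: 1 child(ren)
  node 9: 0 child(ren)
  node 21: 1 child(ren)
  node 26: 1 child(ren)
  node 25: 0 child(ren)
  node 40: 1 child(ren)
  node 42: 1 child(ren)
  node 45: 0 child(ren)
Matching nodes: [38, 15, 6, 21, 26, 40, 42]
Count of internal (non-leaf) nodes: 7


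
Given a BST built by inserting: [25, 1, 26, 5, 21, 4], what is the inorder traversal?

Tree insertion order: [25, 1, 26, 5, 21, 4]
Tree (level-order array): [25, 1, 26, None, 5, None, None, 4, 21]
Inorder traversal: [1, 4, 5, 21, 25, 26]


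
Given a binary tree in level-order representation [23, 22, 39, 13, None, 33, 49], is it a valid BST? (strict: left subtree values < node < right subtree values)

Level-order array: [23, 22, 39, 13, None, 33, 49]
Validate using subtree bounds (lo, hi): at each node, require lo < value < hi,
then recurse left with hi=value and right with lo=value.
Preorder trace (stopping at first violation):
  at node 23 with bounds (-inf, +inf): OK
  at node 22 with bounds (-inf, 23): OK
  at node 13 with bounds (-inf, 22): OK
  at node 39 with bounds (23, +inf): OK
  at node 33 with bounds (23, 39): OK
  at node 49 with bounds (39, +inf): OK
No violation found at any node.
Result: Valid BST


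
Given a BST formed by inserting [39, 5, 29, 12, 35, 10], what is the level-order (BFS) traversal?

Tree insertion order: [39, 5, 29, 12, 35, 10]
Tree (level-order array): [39, 5, None, None, 29, 12, 35, 10]
BFS from the root, enqueuing left then right child of each popped node:
  queue [39] -> pop 39, enqueue [5], visited so far: [39]
  queue [5] -> pop 5, enqueue [29], visited so far: [39, 5]
  queue [29] -> pop 29, enqueue [12, 35], visited so far: [39, 5, 29]
  queue [12, 35] -> pop 12, enqueue [10], visited so far: [39, 5, 29, 12]
  queue [35, 10] -> pop 35, enqueue [none], visited so far: [39, 5, 29, 12, 35]
  queue [10] -> pop 10, enqueue [none], visited so far: [39, 5, 29, 12, 35, 10]
Result: [39, 5, 29, 12, 35, 10]


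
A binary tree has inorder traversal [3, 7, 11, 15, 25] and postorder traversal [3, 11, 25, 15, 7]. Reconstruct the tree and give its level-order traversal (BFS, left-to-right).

Inorder:   [3, 7, 11, 15, 25]
Postorder: [3, 11, 25, 15, 7]
Algorithm: postorder visits root last, so walk postorder right-to-left;
each value is the root of the current inorder slice — split it at that
value, recurse on the right subtree first, then the left.
Recursive splits:
  root=7; inorder splits into left=[3], right=[11, 15, 25]
  root=15; inorder splits into left=[11], right=[25]
  root=25; inorder splits into left=[], right=[]
  root=11; inorder splits into left=[], right=[]
  root=3; inorder splits into left=[], right=[]
Reconstructed level-order: [7, 3, 15, 11, 25]


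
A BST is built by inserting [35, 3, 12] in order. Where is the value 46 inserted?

Starting tree (level order): [35, 3, None, None, 12]
Insertion path: 35
Result: insert 46 as right child of 35
Final tree (level order): [35, 3, 46, None, 12]


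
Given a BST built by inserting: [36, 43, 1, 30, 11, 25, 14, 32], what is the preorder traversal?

Tree insertion order: [36, 43, 1, 30, 11, 25, 14, 32]
Tree (level-order array): [36, 1, 43, None, 30, None, None, 11, 32, None, 25, None, None, 14]
Preorder traversal: [36, 1, 30, 11, 25, 14, 32, 43]


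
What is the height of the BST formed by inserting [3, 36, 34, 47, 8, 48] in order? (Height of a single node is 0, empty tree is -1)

Insertion order: [3, 36, 34, 47, 8, 48]
Tree (level-order array): [3, None, 36, 34, 47, 8, None, None, 48]
Compute height bottom-up (empty subtree = -1):
  height(8) = 1 + max(-1, -1) = 0
  height(34) = 1 + max(0, -1) = 1
  height(48) = 1 + max(-1, -1) = 0
  height(47) = 1 + max(-1, 0) = 1
  height(36) = 1 + max(1, 1) = 2
  height(3) = 1 + max(-1, 2) = 3
Height = 3


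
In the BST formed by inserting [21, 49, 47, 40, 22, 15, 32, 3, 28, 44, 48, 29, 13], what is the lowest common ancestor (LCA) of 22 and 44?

Tree insertion order: [21, 49, 47, 40, 22, 15, 32, 3, 28, 44, 48, 29, 13]
Tree (level-order array): [21, 15, 49, 3, None, 47, None, None, 13, 40, 48, None, None, 22, 44, None, None, None, 32, None, None, 28, None, None, 29]
In a BST, the LCA of p=22, q=44 is the first node v on the
root-to-leaf path with p <= v <= q (go left if both < v, right if both > v).
Walk from root:
  at 21: both 22 and 44 > 21, go right
  at 49: both 22 and 44 < 49, go left
  at 47: both 22 and 44 < 47, go left
  at 40: 22 <= 40 <= 44, this is the LCA
LCA = 40


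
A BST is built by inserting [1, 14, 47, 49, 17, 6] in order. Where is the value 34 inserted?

Starting tree (level order): [1, None, 14, 6, 47, None, None, 17, 49]
Insertion path: 1 -> 14 -> 47 -> 17
Result: insert 34 as right child of 17
Final tree (level order): [1, None, 14, 6, 47, None, None, 17, 49, None, 34]


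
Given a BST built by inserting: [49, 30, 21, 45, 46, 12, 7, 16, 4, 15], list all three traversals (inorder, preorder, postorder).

Tree insertion order: [49, 30, 21, 45, 46, 12, 7, 16, 4, 15]
Tree (level-order array): [49, 30, None, 21, 45, 12, None, None, 46, 7, 16, None, None, 4, None, 15]
Inorder (L, root, R): [4, 7, 12, 15, 16, 21, 30, 45, 46, 49]
Preorder (root, L, R): [49, 30, 21, 12, 7, 4, 16, 15, 45, 46]
Postorder (L, R, root): [4, 7, 15, 16, 12, 21, 46, 45, 30, 49]


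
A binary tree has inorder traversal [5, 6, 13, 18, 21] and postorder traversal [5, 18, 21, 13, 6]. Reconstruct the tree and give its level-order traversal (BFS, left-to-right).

Inorder:   [5, 6, 13, 18, 21]
Postorder: [5, 18, 21, 13, 6]
Algorithm: postorder visits root last, so walk postorder right-to-left;
each value is the root of the current inorder slice — split it at that
value, recurse on the right subtree first, then the left.
Recursive splits:
  root=6; inorder splits into left=[5], right=[13, 18, 21]
  root=13; inorder splits into left=[], right=[18, 21]
  root=21; inorder splits into left=[18], right=[]
  root=18; inorder splits into left=[], right=[]
  root=5; inorder splits into left=[], right=[]
Reconstructed level-order: [6, 5, 13, 21, 18]


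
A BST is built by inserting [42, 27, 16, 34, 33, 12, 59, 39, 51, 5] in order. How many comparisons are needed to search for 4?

Search path for 4: 42 -> 27 -> 16 -> 12 -> 5
Found: False
Comparisons: 5


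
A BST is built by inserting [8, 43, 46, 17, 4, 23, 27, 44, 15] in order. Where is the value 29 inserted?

Starting tree (level order): [8, 4, 43, None, None, 17, 46, 15, 23, 44, None, None, None, None, 27]
Insertion path: 8 -> 43 -> 17 -> 23 -> 27
Result: insert 29 as right child of 27
Final tree (level order): [8, 4, 43, None, None, 17, 46, 15, 23, 44, None, None, None, None, 27, None, None, None, 29]


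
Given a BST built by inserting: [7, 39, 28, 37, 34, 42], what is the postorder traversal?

Tree insertion order: [7, 39, 28, 37, 34, 42]
Tree (level-order array): [7, None, 39, 28, 42, None, 37, None, None, 34]
Postorder traversal: [34, 37, 28, 42, 39, 7]


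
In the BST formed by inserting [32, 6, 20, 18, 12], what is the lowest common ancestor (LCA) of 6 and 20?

Tree insertion order: [32, 6, 20, 18, 12]
Tree (level-order array): [32, 6, None, None, 20, 18, None, 12]
In a BST, the LCA of p=6, q=20 is the first node v on the
root-to-leaf path with p <= v <= q (go left if both < v, right if both > v).
Walk from root:
  at 32: both 6 and 20 < 32, go left
  at 6: 6 <= 6 <= 20, this is the LCA
LCA = 6


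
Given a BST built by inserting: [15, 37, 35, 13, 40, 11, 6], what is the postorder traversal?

Tree insertion order: [15, 37, 35, 13, 40, 11, 6]
Tree (level-order array): [15, 13, 37, 11, None, 35, 40, 6]
Postorder traversal: [6, 11, 13, 35, 40, 37, 15]


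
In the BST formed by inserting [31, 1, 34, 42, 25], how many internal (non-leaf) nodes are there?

Tree built from: [31, 1, 34, 42, 25]
Tree (level-order array): [31, 1, 34, None, 25, None, 42]
Rule: An internal node has at least one child.
Per-node child counts:
  node 31: 2 child(ren)
  node 1: 1 child(ren)
  node 25: 0 child(ren)
  node 34: 1 child(ren)
  node 42: 0 child(ren)
Matching nodes: [31, 1, 34]
Count of internal (non-leaf) nodes: 3


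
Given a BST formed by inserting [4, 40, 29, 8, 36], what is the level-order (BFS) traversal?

Tree insertion order: [4, 40, 29, 8, 36]
Tree (level-order array): [4, None, 40, 29, None, 8, 36]
BFS from the root, enqueuing left then right child of each popped node:
  queue [4] -> pop 4, enqueue [40], visited so far: [4]
  queue [40] -> pop 40, enqueue [29], visited so far: [4, 40]
  queue [29] -> pop 29, enqueue [8, 36], visited so far: [4, 40, 29]
  queue [8, 36] -> pop 8, enqueue [none], visited so far: [4, 40, 29, 8]
  queue [36] -> pop 36, enqueue [none], visited so far: [4, 40, 29, 8, 36]
Result: [4, 40, 29, 8, 36]


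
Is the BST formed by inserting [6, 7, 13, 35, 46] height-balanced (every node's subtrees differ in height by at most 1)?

Tree (level-order array): [6, None, 7, None, 13, None, 35, None, 46]
Definition: a tree is height-balanced if, at every node, |h(left) - h(right)| <= 1 (empty subtree has height -1).
Bottom-up per-node check:
  node 46: h_left=-1, h_right=-1, diff=0 [OK], height=0
  node 35: h_left=-1, h_right=0, diff=1 [OK], height=1
  node 13: h_left=-1, h_right=1, diff=2 [FAIL (|-1-1|=2 > 1)], height=2
  node 7: h_left=-1, h_right=2, diff=3 [FAIL (|-1-2|=3 > 1)], height=3
  node 6: h_left=-1, h_right=3, diff=4 [FAIL (|-1-3|=4 > 1)], height=4
Node 13 violates the condition: |-1 - 1| = 2 > 1.
Result: Not balanced


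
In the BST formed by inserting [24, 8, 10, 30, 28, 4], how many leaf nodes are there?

Tree built from: [24, 8, 10, 30, 28, 4]
Tree (level-order array): [24, 8, 30, 4, 10, 28]
Rule: A leaf has 0 children.
Per-node child counts:
  node 24: 2 child(ren)
  node 8: 2 child(ren)
  node 4: 0 child(ren)
  node 10: 0 child(ren)
  node 30: 1 child(ren)
  node 28: 0 child(ren)
Matching nodes: [4, 10, 28]
Count of leaf nodes: 3


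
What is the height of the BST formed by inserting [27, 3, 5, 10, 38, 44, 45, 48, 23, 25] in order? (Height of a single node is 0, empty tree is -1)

Insertion order: [27, 3, 5, 10, 38, 44, 45, 48, 23, 25]
Tree (level-order array): [27, 3, 38, None, 5, None, 44, None, 10, None, 45, None, 23, None, 48, None, 25]
Compute height bottom-up (empty subtree = -1):
  height(25) = 1 + max(-1, -1) = 0
  height(23) = 1 + max(-1, 0) = 1
  height(10) = 1 + max(-1, 1) = 2
  height(5) = 1 + max(-1, 2) = 3
  height(3) = 1 + max(-1, 3) = 4
  height(48) = 1 + max(-1, -1) = 0
  height(45) = 1 + max(-1, 0) = 1
  height(44) = 1 + max(-1, 1) = 2
  height(38) = 1 + max(-1, 2) = 3
  height(27) = 1 + max(4, 3) = 5
Height = 5


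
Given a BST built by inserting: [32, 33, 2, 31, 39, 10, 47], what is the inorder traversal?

Tree insertion order: [32, 33, 2, 31, 39, 10, 47]
Tree (level-order array): [32, 2, 33, None, 31, None, 39, 10, None, None, 47]
Inorder traversal: [2, 10, 31, 32, 33, 39, 47]


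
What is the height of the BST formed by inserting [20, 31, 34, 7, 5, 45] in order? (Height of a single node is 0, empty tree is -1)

Insertion order: [20, 31, 34, 7, 5, 45]
Tree (level-order array): [20, 7, 31, 5, None, None, 34, None, None, None, 45]
Compute height bottom-up (empty subtree = -1):
  height(5) = 1 + max(-1, -1) = 0
  height(7) = 1 + max(0, -1) = 1
  height(45) = 1 + max(-1, -1) = 0
  height(34) = 1 + max(-1, 0) = 1
  height(31) = 1 + max(-1, 1) = 2
  height(20) = 1 + max(1, 2) = 3
Height = 3


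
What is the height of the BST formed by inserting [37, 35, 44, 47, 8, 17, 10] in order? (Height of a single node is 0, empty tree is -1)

Insertion order: [37, 35, 44, 47, 8, 17, 10]
Tree (level-order array): [37, 35, 44, 8, None, None, 47, None, 17, None, None, 10]
Compute height bottom-up (empty subtree = -1):
  height(10) = 1 + max(-1, -1) = 0
  height(17) = 1 + max(0, -1) = 1
  height(8) = 1 + max(-1, 1) = 2
  height(35) = 1 + max(2, -1) = 3
  height(47) = 1 + max(-1, -1) = 0
  height(44) = 1 + max(-1, 0) = 1
  height(37) = 1 + max(3, 1) = 4
Height = 4


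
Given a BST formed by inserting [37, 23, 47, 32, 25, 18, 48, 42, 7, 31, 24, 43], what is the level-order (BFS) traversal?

Tree insertion order: [37, 23, 47, 32, 25, 18, 48, 42, 7, 31, 24, 43]
Tree (level-order array): [37, 23, 47, 18, 32, 42, 48, 7, None, 25, None, None, 43, None, None, None, None, 24, 31]
BFS from the root, enqueuing left then right child of each popped node:
  queue [37] -> pop 37, enqueue [23, 47], visited so far: [37]
  queue [23, 47] -> pop 23, enqueue [18, 32], visited so far: [37, 23]
  queue [47, 18, 32] -> pop 47, enqueue [42, 48], visited so far: [37, 23, 47]
  queue [18, 32, 42, 48] -> pop 18, enqueue [7], visited so far: [37, 23, 47, 18]
  queue [32, 42, 48, 7] -> pop 32, enqueue [25], visited so far: [37, 23, 47, 18, 32]
  queue [42, 48, 7, 25] -> pop 42, enqueue [43], visited so far: [37, 23, 47, 18, 32, 42]
  queue [48, 7, 25, 43] -> pop 48, enqueue [none], visited so far: [37, 23, 47, 18, 32, 42, 48]
  queue [7, 25, 43] -> pop 7, enqueue [none], visited so far: [37, 23, 47, 18, 32, 42, 48, 7]
  queue [25, 43] -> pop 25, enqueue [24, 31], visited so far: [37, 23, 47, 18, 32, 42, 48, 7, 25]
  queue [43, 24, 31] -> pop 43, enqueue [none], visited so far: [37, 23, 47, 18, 32, 42, 48, 7, 25, 43]
  queue [24, 31] -> pop 24, enqueue [none], visited so far: [37, 23, 47, 18, 32, 42, 48, 7, 25, 43, 24]
  queue [31] -> pop 31, enqueue [none], visited so far: [37, 23, 47, 18, 32, 42, 48, 7, 25, 43, 24, 31]
Result: [37, 23, 47, 18, 32, 42, 48, 7, 25, 43, 24, 31]


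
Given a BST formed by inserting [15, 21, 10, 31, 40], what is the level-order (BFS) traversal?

Tree insertion order: [15, 21, 10, 31, 40]
Tree (level-order array): [15, 10, 21, None, None, None, 31, None, 40]
BFS from the root, enqueuing left then right child of each popped node:
  queue [15] -> pop 15, enqueue [10, 21], visited so far: [15]
  queue [10, 21] -> pop 10, enqueue [none], visited so far: [15, 10]
  queue [21] -> pop 21, enqueue [31], visited so far: [15, 10, 21]
  queue [31] -> pop 31, enqueue [40], visited so far: [15, 10, 21, 31]
  queue [40] -> pop 40, enqueue [none], visited so far: [15, 10, 21, 31, 40]
Result: [15, 10, 21, 31, 40]


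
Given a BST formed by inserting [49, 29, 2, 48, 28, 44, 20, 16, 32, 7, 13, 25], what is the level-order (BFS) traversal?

Tree insertion order: [49, 29, 2, 48, 28, 44, 20, 16, 32, 7, 13, 25]
Tree (level-order array): [49, 29, None, 2, 48, None, 28, 44, None, 20, None, 32, None, 16, 25, None, None, 7, None, None, None, None, 13]
BFS from the root, enqueuing left then right child of each popped node:
  queue [49] -> pop 49, enqueue [29], visited so far: [49]
  queue [29] -> pop 29, enqueue [2, 48], visited so far: [49, 29]
  queue [2, 48] -> pop 2, enqueue [28], visited so far: [49, 29, 2]
  queue [48, 28] -> pop 48, enqueue [44], visited so far: [49, 29, 2, 48]
  queue [28, 44] -> pop 28, enqueue [20], visited so far: [49, 29, 2, 48, 28]
  queue [44, 20] -> pop 44, enqueue [32], visited so far: [49, 29, 2, 48, 28, 44]
  queue [20, 32] -> pop 20, enqueue [16, 25], visited so far: [49, 29, 2, 48, 28, 44, 20]
  queue [32, 16, 25] -> pop 32, enqueue [none], visited so far: [49, 29, 2, 48, 28, 44, 20, 32]
  queue [16, 25] -> pop 16, enqueue [7], visited so far: [49, 29, 2, 48, 28, 44, 20, 32, 16]
  queue [25, 7] -> pop 25, enqueue [none], visited so far: [49, 29, 2, 48, 28, 44, 20, 32, 16, 25]
  queue [7] -> pop 7, enqueue [13], visited so far: [49, 29, 2, 48, 28, 44, 20, 32, 16, 25, 7]
  queue [13] -> pop 13, enqueue [none], visited so far: [49, 29, 2, 48, 28, 44, 20, 32, 16, 25, 7, 13]
Result: [49, 29, 2, 48, 28, 44, 20, 32, 16, 25, 7, 13]


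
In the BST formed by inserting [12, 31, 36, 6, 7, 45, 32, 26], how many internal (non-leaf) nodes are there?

Tree built from: [12, 31, 36, 6, 7, 45, 32, 26]
Tree (level-order array): [12, 6, 31, None, 7, 26, 36, None, None, None, None, 32, 45]
Rule: An internal node has at least one child.
Per-node child counts:
  node 12: 2 child(ren)
  node 6: 1 child(ren)
  node 7: 0 child(ren)
  node 31: 2 child(ren)
  node 26: 0 child(ren)
  node 36: 2 child(ren)
  node 32: 0 child(ren)
  node 45: 0 child(ren)
Matching nodes: [12, 6, 31, 36]
Count of internal (non-leaf) nodes: 4


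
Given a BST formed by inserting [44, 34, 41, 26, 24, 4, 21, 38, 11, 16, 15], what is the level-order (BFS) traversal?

Tree insertion order: [44, 34, 41, 26, 24, 4, 21, 38, 11, 16, 15]
Tree (level-order array): [44, 34, None, 26, 41, 24, None, 38, None, 4, None, None, None, None, 21, 11, None, None, 16, 15]
BFS from the root, enqueuing left then right child of each popped node:
  queue [44] -> pop 44, enqueue [34], visited so far: [44]
  queue [34] -> pop 34, enqueue [26, 41], visited so far: [44, 34]
  queue [26, 41] -> pop 26, enqueue [24], visited so far: [44, 34, 26]
  queue [41, 24] -> pop 41, enqueue [38], visited so far: [44, 34, 26, 41]
  queue [24, 38] -> pop 24, enqueue [4], visited so far: [44, 34, 26, 41, 24]
  queue [38, 4] -> pop 38, enqueue [none], visited so far: [44, 34, 26, 41, 24, 38]
  queue [4] -> pop 4, enqueue [21], visited so far: [44, 34, 26, 41, 24, 38, 4]
  queue [21] -> pop 21, enqueue [11], visited so far: [44, 34, 26, 41, 24, 38, 4, 21]
  queue [11] -> pop 11, enqueue [16], visited so far: [44, 34, 26, 41, 24, 38, 4, 21, 11]
  queue [16] -> pop 16, enqueue [15], visited so far: [44, 34, 26, 41, 24, 38, 4, 21, 11, 16]
  queue [15] -> pop 15, enqueue [none], visited so far: [44, 34, 26, 41, 24, 38, 4, 21, 11, 16, 15]
Result: [44, 34, 26, 41, 24, 38, 4, 21, 11, 16, 15]


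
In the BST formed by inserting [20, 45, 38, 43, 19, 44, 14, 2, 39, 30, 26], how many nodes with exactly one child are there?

Tree built from: [20, 45, 38, 43, 19, 44, 14, 2, 39, 30, 26]
Tree (level-order array): [20, 19, 45, 14, None, 38, None, 2, None, 30, 43, None, None, 26, None, 39, 44]
Rule: These are nodes with exactly 1 non-null child.
Per-node child counts:
  node 20: 2 child(ren)
  node 19: 1 child(ren)
  node 14: 1 child(ren)
  node 2: 0 child(ren)
  node 45: 1 child(ren)
  node 38: 2 child(ren)
  node 30: 1 child(ren)
  node 26: 0 child(ren)
  node 43: 2 child(ren)
  node 39: 0 child(ren)
  node 44: 0 child(ren)
Matching nodes: [19, 14, 45, 30]
Count of nodes with exactly one child: 4


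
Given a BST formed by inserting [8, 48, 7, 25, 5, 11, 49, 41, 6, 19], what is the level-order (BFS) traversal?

Tree insertion order: [8, 48, 7, 25, 5, 11, 49, 41, 6, 19]
Tree (level-order array): [8, 7, 48, 5, None, 25, 49, None, 6, 11, 41, None, None, None, None, None, 19]
BFS from the root, enqueuing left then right child of each popped node:
  queue [8] -> pop 8, enqueue [7, 48], visited so far: [8]
  queue [7, 48] -> pop 7, enqueue [5], visited so far: [8, 7]
  queue [48, 5] -> pop 48, enqueue [25, 49], visited so far: [8, 7, 48]
  queue [5, 25, 49] -> pop 5, enqueue [6], visited so far: [8, 7, 48, 5]
  queue [25, 49, 6] -> pop 25, enqueue [11, 41], visited so far: [8, 7, 48, 5, 25]
  queue [49, 6, 11, 41] -> pop 49, enqueue [none], visited so far: [8, 7, 48, 5, 25, 49]
  queue [6, 11, 41] -> pop 6, enqueue [none], visited so far: [8, 7, 48, 5, 25, 49, 6]
  queue [11, 41] -> pop 11, enqueue [19], visited so far: [8, 7, 48, 5, 25, 49, 6, 11]
  queue [41, 19] -> pop 41, enqueue [none], visited so far: [8, 7, 48, 5, 25, 49, 6, 11, 41]
  queue [19] -> pop 19, enqueue [none], visited so far: [8, 7, 48, 5, 25, 49, 6, 11, 41, 19]
Result: [8, 7, 48, 5, 25, 49, 6, 11, 41, 19]


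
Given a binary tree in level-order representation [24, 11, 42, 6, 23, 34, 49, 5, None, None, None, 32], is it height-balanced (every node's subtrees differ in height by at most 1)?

Tree (level-order array): [24, 11, 42, 6, 23, 34, 49, 5, None, None, None, 32]
Definition: a tree is height-balanced if, at every node, |h(left) - h(right)| <= 1 (empty subtree has height -1).
Bottom-up per-node check:
  node 5: h_left=-1, h_right=-1, diff=0 [OK], height=0
  node 6: h_left=0, h_right=-1, diff=1 [OK], height=1
  node 23: h_left=-1, h_right=-1, diff=0 [OK], height=0
  node 11: h_left=1, h_right=0, diff=1 [OK], height=2
  node 32: h_left=-1, h_right=-1, diff=0 [OK], height=0
  node 34: h_left=0, h_right=-1, diff=1 [OK], height=1
  node 49: h_left=-1, h_right=-1, diff=0 [OK], height=0
  node 42: h_left=1, h_right=0, diff=1 [OK], height=2
  node 24: h_left=2, h_right=2, diff=0 [OK], height=3
All nodes satisfy the balance condition.
Result: Balanced


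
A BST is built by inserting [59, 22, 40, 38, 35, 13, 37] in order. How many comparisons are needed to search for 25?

Search path for 25: 59 -> 22 -> 40 -> 38 -> 35
Found: False
Comparisons: 5


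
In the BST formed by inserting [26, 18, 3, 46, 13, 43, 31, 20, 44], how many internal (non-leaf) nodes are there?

Tree built from: [26, 18, 3, 46, 13, 43, 31, 20, 44]
Tree (level-order array): [26, 18, 46, 3, 20, 43, None, None, 13, None, None, 31, 44]
Rule: An internal node has at least one child.
Per-node child counts:
  node 26: 2 child(ren)
  node 18: 2 child(ren)
  node 3: 1 child(ren)
  node 13: 0 child(ren)
  node 20: 0 child(ren)
  node 46: 1 child(ren)
  node 43: 2 child(ren)
  node 31: 0 child(ren)
  node 44: 0 child(ren)
Matching nodes: [26, 18, 3, 46, 43]
Count of internal (non-leaf) nodes: 5


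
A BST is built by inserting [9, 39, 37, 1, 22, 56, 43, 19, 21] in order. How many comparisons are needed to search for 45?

Search path for 45: 9 -> 39 -> 56 -> 43
Found: False
Comparisons: 4


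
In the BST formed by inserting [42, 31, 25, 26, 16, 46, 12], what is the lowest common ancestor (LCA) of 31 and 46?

Tree insertion order: [42, 31, 25, 26, 16, 46, 12]
Tree (level-order array): [42, 31, 46, 25, None, None, None, 16, 26, 12]
In a BST, the LCA of p=31, q=46 is the first node v on the
root-to-leaf path with p <= v <= q (go left if both < v, right if both > v).
Walk from root:
  at 42: 31 <= 42 <= 46, this is the LCA
LCA = 42


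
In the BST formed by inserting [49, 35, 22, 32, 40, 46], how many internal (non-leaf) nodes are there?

Tree built from: [49, 35, 22, 32, 40, 46]
Tree (level-order array): [49, 35, None, 22, 40, None, 32, None, 46]
Rule: An internal node has at least one child.
Per-node child counts:
  node 49: 1 child(ren)
  node 35: 2 child(ren)
  node 22: 1 child(ren)
  node 32: 0 child(ren)
  node 40: 1 child(ren)
  node 46: 0 child(ren)
Matching nodes: [49, 35, 22, 40]
Count of internal (non-leaf) nodes: 4


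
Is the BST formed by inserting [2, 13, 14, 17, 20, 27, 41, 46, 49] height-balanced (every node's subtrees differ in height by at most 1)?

Tree (level-order array): [2, None, 13, None, 14, None, 17, None, 20, None, 27, None, 41, None, 46, None, 49]
Definition: a tree is height-balanced if, at every node, |h(left) - h(right)| <= 1 (empty subtree has height -1).
Bottom-up per-node check:
  node 49: h_left=-1, h_right=-1, diff=0 [OK], height=0
  node 46: h_left=-1, h_right=0, diff=1 [OK], height=1
  node 41: h_left=-1, h_right=1, diff=2 [FAIL (|-1-1|=2 > 1)], height=2
  node 27: h_left=-1, h_right=2, diff=3 [FAIL (|-1-2|=3 > 1)], height=3
  node 20: h_left=-1, h_right=3, diff=4 [FAIL (|-1-3|=4 > 1)], height=4
  node 17: h_left=-1, h_right=4, diff=5 [FAIL (|-1-4|=5 > 1)], height=5
  node 14: h_left=-1, h_right=5, diff=6 [FAIL (|-1-5|=6 > 1)], height=6
  node 13: h_left=-1, h_right=6, diff=7 [FAIL (|-1-6|=7 > 1)], height=7
  node 2: h_left=-1, h_right=7, diff=8 [FAIL (|-1-7|=8 > 1)], height=8
Node 41 violates the condition: |-1 - 1| = 2 > 1.
Result: Not balanced


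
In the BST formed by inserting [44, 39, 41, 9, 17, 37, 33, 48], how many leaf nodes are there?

Tree built from: [44, 39, 41, 9, 17, 37, 33, 48]
Tree (level-order array): [44, 39, 48, 9, 41, None, None, None, 17, None, None, None, 37, 33]
Rule: A leaf has 0 children.
Per-node child counts:
  node 44: 2 child(ren)
  node 39: 2 child(ren)
  node 9: 1 child(ren)
  node 17: 1 child(ren)
  node 37: 1 child(ren)
  node 33: 0 child(ren)
  node 41: 0 child(ren)
  node 48: 0 child(ren)
Matching nodes: [33, 41, 48]
Count of leaf nodes: 3


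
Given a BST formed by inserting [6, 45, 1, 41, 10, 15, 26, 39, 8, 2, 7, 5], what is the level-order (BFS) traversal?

Tree insertion order: [6, 45, 1, 41, 10, 15, 26, 39, 8, 2, 7, 5]
Tree (level-order array): [6, 1, 45, None, 2, 41, None, None, 5, 10, None, None, None, 8, 15, 7, None, None, 26, None, None, None, 39]
BFS from the root, enqueuing left then right child of each popped node:
  queue [6] -> pop 6, enqueue [1, 45], visited so far: [6]
  queue [1, 45] -> pop 1, enqueue [2], visited so far: [6, 1]
  queue [45, 2] -> pop 45, enqueue [41], visited so far: [6, 1, 45]
  queue [2, 41] -> pop 2, enqueue [5], visited so far: [6, 1, 45, 2]
  queue [41, 5] -> pop 41, enqueue [10], visited so far: [6, 1, 45, 2, 41]
  queue [5, 10] -> pop 5, enqueue [none], visited so far: [6, 1, 45, 2, 41, 5]
  queue [10] -> pop 10, enqueue [8, 15], visited so far: [6, 1, 45, 2, 41, 5, 10]
  queue [8, 15] -> pop 8, enqueue [7], visited so far: [6, 1, 45, 2, 41, 5, 10, 8]
  queue [15, 7] -> pop 15, enqueue [26], visited so far: [6, 1, 45, 2, 41, 5, 10, 8, 15]
  queue [7, 26] -> pop 7, enqueue [none], visited so far: [6, 1, 45, 2, 41, 5, 10, 8, 15, 7]
  queue [26] -> pop 26, enqueue [39], visited so far: [6, 1, 45, 2, 41, 5, 10, 8, 15, 7, 26]
  queue [39] -> pop 39, enqueue [none], visited so far: [6, 1, 45, 2, 41, 5, 10, 8, 15, 7, 26, 39]
Result: [6, 1, 45, 2, 41, 5, 10, 8, 15, 7, 26, 39]


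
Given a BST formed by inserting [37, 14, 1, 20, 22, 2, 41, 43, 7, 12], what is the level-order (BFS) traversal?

Tree insertion order: [37, 14, 1, 20, 22, 2, 41, 43, 7, 12]
Tree (level-order array): [37, 14, 41, 1, 20, None, 43, None, 2, None, 22, None, None, None, 7, None, None, None, 12]
BFS from the root, enqueuing left then right child of each popped node:
  queue [37] -> pop 37, enqueue [14, 41], visited so far: [37]
  queue [14, 41] -> pop 14, enqueue [1, 20], visited so far: [37, 14]
  queue [41, 1, 20] -> pop 41, enqueue [43], visited so far: [37, 14, 41]
  queue [1, 20, 43] -> pop 1, enqueue [2], visited so far: [37, 14, 41, 1]
  queue [20, 43, 2] -> pop 20, enqueue [22], visited so far: [37, 14, 41, 1, 20]
  queue [43, 2, 22] -> pop 43, enqueue [none], visited so far: [37, 14, 41, 1, 20, 43]
  queue [2, 22] -> pop 2, enqueue [7], visited so far: [37, 14, 41, 1, 20, 43, 2]
  queue [22, 7] -> pop 22, enqueue [none], visited so far: [37, 14, 41, 1, 20, 43, 2, 22]
  queue [7] -> pop 7, enqueue [12], visited so far: [37, 14, 41, 1, 20, 43, 2, 22, 7]
  queue [12] -> pop 12, enqueue [none], visited so far: [37, 14, 41, 1, 20, 43, 2, 22, 7, 12]
Result: [37, 14, 41, 1, 20, 43, 2, 22, 7, 12]


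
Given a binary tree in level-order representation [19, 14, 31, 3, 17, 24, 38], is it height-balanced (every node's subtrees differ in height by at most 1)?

Tree (level-order array): [19, 14, 31, 3, 17, 24, 38]
Definition: a tree is height-balanced if, at every node, |h(left) - h(right)| <= 1 (empty subtree has height -1).
Bottom-up per-node check:
  node 3: h_left=-1, h_right=-1, diff=0 [OK], height=0
  node 17: h_left=-1, h_right=-1, diff=0 [OK], height=0
  node 14: h_left=0, h_right=0, diff=0 [OK], height=1
  node 24: h_left=-1, h_right=-1, diff=0 [OK], height=0
  node 38: h_left=-1, h_right=-1, diff=0 [OK], height=0
  node 31: h_left=0, h_right=0, diff=0 [OK], height=1
  node 19: h_left=1, h_right=1, diff=0 [OK], height=2
All nodes satisfy the balance condition.
Result: Balanced


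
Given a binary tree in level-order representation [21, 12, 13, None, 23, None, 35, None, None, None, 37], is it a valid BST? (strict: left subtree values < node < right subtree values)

Level-order array: [21, 12, 13, None, 23, None, 35, None, None, None, 37]
Validate using subtree bounds (lo, hi): at each node, require lo < value < hi,
then recurse left with hi=value and right with lo=value.
Preorder trace (stopping at first violation):
  at node 21 with bounds (-inf, +inf): OK
  at node 12 with bounds (-inf, 21): OK
  at node 23 with bounds (12, 21): VIOLATION
Node 23 violates its bound: not (12 < 23 < 21).
Result: Not a valid BST


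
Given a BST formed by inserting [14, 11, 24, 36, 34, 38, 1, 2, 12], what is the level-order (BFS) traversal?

Tree insertion order: [14, 11, 24, 36, 34, 38, 1, 2, 12]
Tree (level-order array): [14, 11, 24, 1, 12, None, 36, None, 2, None, None, 34, 38]
BFS from the root, enqueuing left then right child of each popped node:
  queue [14] -> pop 14, enqueue [11, 24], visited so far: [14]
  queue [11, 24] -> pop 11, enqueue [1, 12], visited so far: [14, 11]
  queue [24, 1, 12] -> pop 24, enqueue [36], visited so far: [14, 11, 24]
  queue [1, 12, 36] -> pop 1, enqueue [2], visited so far: [14, 11, 24, 1]
  queue [12, 36, 2] -> pop 12, enqueue [none], visited so far: [14, 11, 24, 1, 12]
  queue [36, 2] -> pop 36, enqueue [34, 38], visited so far: [14, 11, 24, 1, 12, 36]
  queue [2, 34, 38] -> pop 2, enqueue [none], visited so far: [14, 11, 24, 1, 12, 36, 2]
  queue [34, 38] -> pop 34, enqueue [none], visited so far: [14, 11, 24, 1, 12, 36, 2, 34]
  queue [38] -> pop 38, enqueue [none], visited so far: [14, 11, 24, 1, 12, 36, 2, 34, 38]
Result: [14, 11, 24, 1, 12, 36, 2, 34, 38]


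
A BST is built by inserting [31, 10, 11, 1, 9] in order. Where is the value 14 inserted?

Starting tree (level order): [31, 10, None, 1, 11, None, 9]
Insertion path: 31 -> 10 -> 11
Result: insert 14 as right child of 11
Final tree (level order): [31, 10, None, 1, 11, None, 9, None, 14]


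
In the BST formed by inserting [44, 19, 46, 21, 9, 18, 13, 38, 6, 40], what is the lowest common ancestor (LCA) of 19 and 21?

Tree insertion order: [44, 19, 46, 21, 9, 18, 13, 38, 6, 40]
Tree (level-order array): [44, 19, 46, 9, 21, None, None, 6, 18, None, 38, None, None, 13, None, None, 40]
In a BST, the LCA of p=19, q=21 is the first node v on the
root-to-leaf path with p <= v <= q (go left if both < v, right if both > v).
Walk from root:
  at 44: both 19 and 21 < 44, go left
  at 19: 19 <= 19 <= 21, this is the LCA
LCA = 19


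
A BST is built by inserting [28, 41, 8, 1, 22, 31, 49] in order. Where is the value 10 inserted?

Starting tree (level order): [28, 8, 41, 1, 22, 31, 49]
Insertion path: 28 -> 8 -> 22
Result: insert 10 as left child of 22
Final tree (level order): [28, 8, 41, 1, 22, 31, 49, None, None, 10]


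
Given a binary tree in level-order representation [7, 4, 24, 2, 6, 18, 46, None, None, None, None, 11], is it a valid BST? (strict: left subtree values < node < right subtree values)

Level-order array: [7, 4, 24, 2, 6, 18, 46, None, None, None, None, 11]
Validate using subtree bounds (lo, hi): at each node, require lo < value < hi,
then recurse left with hi=value and right with lo=value.
Preorder trace (stopping at first violation):
  at node 7 with bounds (-inf, +inf): OK
  at node 4 with bounds (-inf, 7): OK
  at node 2 with bounds (-inf, 4): OK
  at node 6 with bounds (4, 7): OK
  at node 24 with bounds (7, +inf): OK
  at node 18 with bounds (7, 24): OK
  at node 11 with bounds (7, 18): OK
  at node 46 with bounds (24, +inf): OK
No violation found at any node.
Result: Valid BST


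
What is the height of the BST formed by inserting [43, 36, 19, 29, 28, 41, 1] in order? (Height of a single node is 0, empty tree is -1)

Insertion order: [43, 36, 19, 29, 28, 41, 1]
Tree (level-order array): [43, 36, None, 19, 41, 1, 29, None, None, None, None, 28]
Compute height bottom-up (empty subtree = -1):
  height(1) = 1 + max(-1, -1) = 0
  height(28) = 1 + max(-1, -1) = 0
  height(29) = 1 + max(0, -1) = 1
  height(19) = 1 + max(0, 1) = 2
  height(41) = 1 + max(-1, -1) = 0
  height(36) = 1 + max(2, 0) = 3
  height(43) = 1 + max(3, -1) = 4
Height = 4


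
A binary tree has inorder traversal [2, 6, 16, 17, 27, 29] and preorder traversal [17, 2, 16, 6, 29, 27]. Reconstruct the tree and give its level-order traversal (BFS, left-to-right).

Inorder:  [2, 6, 16, 17, 27, 29]
Preorder: [17, 2, 16, 6, 29, 27]
Algorithm: preorder visits root first, so consume preorder in order;
for each root, split the current inorder slice at that value into
left-subtree inorder and right-subtree inorder, then recurse.
Recursive splits:
  root=17; inorder splits into left=[2, 6, 16], right=[27, 29]
  root=2; inorder splits into left=[], right=[6, 16]
  root=16; inorder splits into left=[6], right=[]
  root=6; inorder splits into left=[], right=[]
  root=29; inorder splits into left=[27], right=[]
  root=27; inorder splits into left=[], right=[]
Reconstructed level-order: [17, 2, 29, 16, 27, 6]


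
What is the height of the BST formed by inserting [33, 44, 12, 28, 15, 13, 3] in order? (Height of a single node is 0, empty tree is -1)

Insertion order: [33, 44, 12, 28, 15, 13, 3]
Tree (level-order array): [33, 12, 44, 3, 28, None, None, None, None, 15, None, 13]
Compute height bottom-up (empty subtree = -1):
  height(3) = 1 + max(-1, -1) = 0
  height(13) = 1 + max(-1, -1) = 0
  height(15) = 1 + max(0, -1) = 1
  height(28) = 1 + max(1, -1) = 2
  height(12) = 1 + max(0, 2) = 3
  height(44) = 1 + max(-1, -1) = 0
  height(33) = 1 + max(3, 0) = 4
Height = 4


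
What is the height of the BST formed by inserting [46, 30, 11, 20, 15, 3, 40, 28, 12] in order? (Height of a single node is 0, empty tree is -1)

Insertion order: [46, 30, 11, 20, 15, 3, 40, 28, 12]
Tree (level-order array): [46, 30, None, 11, 40, 3, 20, None, None, None, None, 15, 28, 12]
Compute height bottom-up (empty subtree = -1):
  height(3) = 1 + max(-1, -1) = 0
  height(12) = 1 + max(-1, -1) = 0
  height(15) = 1 + max(0, -1) = 1
  height(28) = 1 + max(-1, -1) = 0
  height(20) = 1 + max(1, 0) = 2
  height(11) = 1 + max(0, 2) = 3
  height(40) = 1 + max(-1, -1) = 0
  height(30) = 1 + max(3, 0) = 4
  height(46) = 1 + max(4, -1) = 5
Height = 5
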